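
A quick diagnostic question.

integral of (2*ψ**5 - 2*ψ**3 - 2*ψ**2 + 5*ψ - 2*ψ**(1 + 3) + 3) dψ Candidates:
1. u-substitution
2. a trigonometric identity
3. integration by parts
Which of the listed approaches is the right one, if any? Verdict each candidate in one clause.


Method: no special technique — every term is a constant multiple of a power of ψ; term-wise power-rule integration needs no preliminary transformation.
- u-substitution — no substitution does more than relabel what direct integration already handles.
- a trigonometric identity: no sine or cosine appears, so there is nothing for a trigonometric identity to act on.
- integration by parts: parts would only shuffle a directly integrable integrand.


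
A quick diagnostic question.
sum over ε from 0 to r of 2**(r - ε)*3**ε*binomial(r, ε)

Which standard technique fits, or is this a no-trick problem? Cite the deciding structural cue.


Technique: the binomial theorem — the summand is term ε of a binomial expansion in 3 and 2; the whole sum is a single power.


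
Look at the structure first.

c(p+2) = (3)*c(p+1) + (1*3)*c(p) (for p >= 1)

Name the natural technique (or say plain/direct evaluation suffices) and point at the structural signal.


Best approach: the characteristic-root method — because shifting p leaves the equation's coefficients unchanged, exponential trials reduce it to algebra.


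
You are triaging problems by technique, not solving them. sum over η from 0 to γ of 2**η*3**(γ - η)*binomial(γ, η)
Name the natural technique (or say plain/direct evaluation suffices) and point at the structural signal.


Best approach: the binomial theorem — the summand is term η of a binomial expansion in 2 and 3; the whole sum is a single power.


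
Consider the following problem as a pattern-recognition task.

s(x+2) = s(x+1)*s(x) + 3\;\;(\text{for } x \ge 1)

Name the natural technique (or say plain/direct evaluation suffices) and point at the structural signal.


Diagnosis: no special technique — a nonlinear dependence on earlier terms breaks linearity, and with it every superposition-based closed form.


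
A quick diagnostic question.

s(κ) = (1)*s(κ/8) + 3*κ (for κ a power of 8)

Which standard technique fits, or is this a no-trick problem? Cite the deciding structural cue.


Diagnosis: the master substitution — the argument contracts 8-fold per step: reindex κ exponentially and solve the linear recurrence in the new index.


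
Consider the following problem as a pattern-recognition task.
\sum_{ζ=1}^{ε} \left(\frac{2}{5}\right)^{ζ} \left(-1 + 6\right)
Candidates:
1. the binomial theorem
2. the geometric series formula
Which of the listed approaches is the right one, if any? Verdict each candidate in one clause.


Diagnosis: the geometric series formula — each term is \frac{2}{5} times the previous one, so the geometric-series formula applies directly.
- the binomial theorem — the terms lack the binomial-coefficient-weighted complementary-power pattern of an expansion.
- the geometric series formula: applies; the problem has the shape this method handles.


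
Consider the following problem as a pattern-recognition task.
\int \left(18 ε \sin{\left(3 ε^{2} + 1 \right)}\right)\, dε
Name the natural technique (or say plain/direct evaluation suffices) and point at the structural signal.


Diagnosis: u-substitution — viewed as a product, the integrand is a composition evaluated at 3 ε^{2} + 1 times (a constant multiple of) that inner expression's derivative, so u = 3 ε^{2} + 1 makes it elementary.


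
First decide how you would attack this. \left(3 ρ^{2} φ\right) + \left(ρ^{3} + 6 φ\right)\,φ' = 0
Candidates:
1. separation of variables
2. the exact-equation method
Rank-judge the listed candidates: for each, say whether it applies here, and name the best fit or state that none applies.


Best approach: the exact-equation method — equality of cross partials is the green light — assemble the potential function term by term.
- separation of variables — the two dependences do not factor apart.
- the exact-equation method: applicable, and directly so.


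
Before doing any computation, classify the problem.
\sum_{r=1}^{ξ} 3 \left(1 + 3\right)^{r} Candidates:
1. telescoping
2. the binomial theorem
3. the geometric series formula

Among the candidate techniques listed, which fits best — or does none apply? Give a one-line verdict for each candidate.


Method: the geometric series formula — consecutive terms stand in a fixed index-free ratio — the geometric sum formula closes it.
- telescoping: writing out consecutive terms as given produces no pairwise cancellation.
- the binomial theorem — the summand does not match any term pattern of an expanded binomial power.
- the geometric series formula: yes — fits the structure here.


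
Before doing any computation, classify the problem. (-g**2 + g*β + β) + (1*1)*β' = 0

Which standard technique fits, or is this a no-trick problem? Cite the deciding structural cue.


Best approach: a linear integrating factor — the unknown enters only to the first power against a nonzero forcing term — the integrating-factor template applies directly.


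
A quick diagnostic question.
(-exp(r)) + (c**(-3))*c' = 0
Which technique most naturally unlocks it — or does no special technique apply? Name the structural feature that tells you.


Technique: separation of variables — all dependence on the two variables factors apart, the defining separable shape. An exactness check succeeds on this form as well — separation and the potential function arrive at the same answer, separation more directly.


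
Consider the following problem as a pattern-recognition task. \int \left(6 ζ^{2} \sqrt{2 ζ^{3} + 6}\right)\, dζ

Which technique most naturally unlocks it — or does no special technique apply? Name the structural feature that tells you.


Method: u-substitution — spotting that 6 ζ^{2} is a constant multiple of the derivative of 2 ζ^{3} + 6 is the key observation — substitute u = 2 ζ^{3} + 6 and the integral becomes one-dimensional in u.


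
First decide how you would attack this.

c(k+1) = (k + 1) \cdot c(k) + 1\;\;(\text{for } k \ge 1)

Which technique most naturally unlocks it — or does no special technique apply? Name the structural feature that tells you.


Verdict: a summation factor — because the multiplier k + 1 is index-dependent, divide through by its running product and sum the resulting differences.


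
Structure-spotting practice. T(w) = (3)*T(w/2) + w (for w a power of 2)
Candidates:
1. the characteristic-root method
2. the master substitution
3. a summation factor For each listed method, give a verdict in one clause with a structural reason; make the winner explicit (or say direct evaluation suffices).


Technique: the master substitution — recursion at w/2 is multiplicative in the index; logarithmic reindexing via w = 2^m linearizes it.
- the characteristic-root method: a divided-index call is not the fixed-shift linear shape that characteristic roots solve.
- the master substitution — a fit — the right tool for this form.
- a summation factor: a divided-index call is outside the fixed-shift first-order family a summation factor normalizes.


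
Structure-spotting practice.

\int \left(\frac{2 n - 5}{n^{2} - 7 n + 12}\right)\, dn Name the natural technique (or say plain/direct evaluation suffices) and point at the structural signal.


Technique: partial fractions — the factorization of n^{2} - 7 n + 12 is the whole battle; after it, each term is a table integral.


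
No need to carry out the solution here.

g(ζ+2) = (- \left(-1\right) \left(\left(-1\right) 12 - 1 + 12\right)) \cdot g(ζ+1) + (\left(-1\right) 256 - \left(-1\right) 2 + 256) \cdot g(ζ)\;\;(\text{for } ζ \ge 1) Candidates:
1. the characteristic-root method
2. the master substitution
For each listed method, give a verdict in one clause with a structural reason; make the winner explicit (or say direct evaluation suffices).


Method: the characteristic-root method — constant coefficients and linearity mean the ansatz r^ζ reduces it to solving the characteristic polynomial.
- the characteristic-root method — a fit — the right tool for this form.
- the master substitution — the recursion shifts the index rather than dividing it.


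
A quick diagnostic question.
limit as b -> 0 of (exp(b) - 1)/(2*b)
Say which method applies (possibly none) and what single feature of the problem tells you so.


Method: l'Hôpital's rule (0/0) — the 0/0 form at 0 is the signature situation for l'Hôpital's rule. Expanding numerator and denominator to first order gives the same value — the rule automates exactly that.


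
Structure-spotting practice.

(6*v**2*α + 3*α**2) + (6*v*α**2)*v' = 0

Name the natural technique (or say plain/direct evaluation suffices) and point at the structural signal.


Technique: the exact-equation method — check exactness first: here it holds (6*v**2*α + 3*α**2, 6*v*α**2 have matching cross partials), so no integrating factor is needed.


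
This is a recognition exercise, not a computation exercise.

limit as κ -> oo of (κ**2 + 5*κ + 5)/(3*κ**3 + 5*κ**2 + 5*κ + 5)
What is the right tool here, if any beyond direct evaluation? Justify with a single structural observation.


Verdict: dominant-term comparison — as κ grows, only the highest-degree terms matter — compare leading terms and read the limit off. Viewed as a single quotient this is an ∞/∞ form — an at-infinity application of l'Hôpital's rule would also resolve it; comparing leading growth reads the answer without differentiating.


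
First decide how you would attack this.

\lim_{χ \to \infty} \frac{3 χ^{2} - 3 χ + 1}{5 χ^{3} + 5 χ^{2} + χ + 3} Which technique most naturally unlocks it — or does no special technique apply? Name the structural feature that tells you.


Diagnosis: dominant-term comparison — as χ grows, only the highest-degree terms matter — compare leading terms and read the limit off. Differentiating the expression as a single quotient would eventually settle it as well; matching dominant growth settles it immediately.


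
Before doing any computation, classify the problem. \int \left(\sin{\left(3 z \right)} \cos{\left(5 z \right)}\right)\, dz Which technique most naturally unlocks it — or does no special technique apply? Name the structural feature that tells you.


Best approach: a trigonometric identity — \sin{\left(3 z \right)} \cos{\left(5 z \right)} mixes two frequencies; the product-to-sum identity splits it into single-frequency sinusoids.


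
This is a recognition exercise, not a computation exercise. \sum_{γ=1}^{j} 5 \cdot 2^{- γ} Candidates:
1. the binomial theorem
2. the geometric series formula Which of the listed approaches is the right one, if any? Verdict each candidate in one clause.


Technique: the geometric series formula — consecutive terms stand in a fixed index-free ratio — the geometric sum formula closes it.
- the binomial theorem: the terms do not reassemble into a binomial power.
- the geometric series formula: applicable, and directly so.


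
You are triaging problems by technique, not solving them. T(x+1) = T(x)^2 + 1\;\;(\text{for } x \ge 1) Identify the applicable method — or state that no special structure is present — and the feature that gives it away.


Method: no special technique — no ansatz, no master substitution, no summation factor survives the nonlinearity here.


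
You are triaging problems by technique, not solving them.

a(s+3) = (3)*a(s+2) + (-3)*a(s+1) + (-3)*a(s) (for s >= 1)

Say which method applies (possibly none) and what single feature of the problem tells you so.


Verdict: the characteristic-root method — because shifting s leaves the equation's coefficients unchanged, exponential trials reduce it to algebra.


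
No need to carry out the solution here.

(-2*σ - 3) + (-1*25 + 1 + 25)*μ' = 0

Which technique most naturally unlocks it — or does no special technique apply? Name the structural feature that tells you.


Verdict: no special technique — with μ absent the equation is not coupled at all: direct integration in σ.


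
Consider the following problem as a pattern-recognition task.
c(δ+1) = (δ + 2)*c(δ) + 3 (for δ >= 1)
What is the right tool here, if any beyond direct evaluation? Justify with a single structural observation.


Diagnosis: a summation factor — one step of memory with a weight δ + 2 that changes as the index grows — the summation-factor construction is built for this.


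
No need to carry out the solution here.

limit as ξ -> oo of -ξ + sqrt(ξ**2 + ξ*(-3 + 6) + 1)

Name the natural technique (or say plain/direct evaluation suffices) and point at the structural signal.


Verdict: conjugate multiplication — infinity minus infinity with a radical in play — multiply by the conjugate so the divergences of sqrt(ξ**2 + ξ*(-3 + 6) + 1) and ξ annihilate.


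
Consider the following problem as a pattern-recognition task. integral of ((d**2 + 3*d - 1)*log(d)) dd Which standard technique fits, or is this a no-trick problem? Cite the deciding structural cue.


Verdict: integration by parts — one parts step with u = log(d) trades the logarithm for an algebraic integrand.


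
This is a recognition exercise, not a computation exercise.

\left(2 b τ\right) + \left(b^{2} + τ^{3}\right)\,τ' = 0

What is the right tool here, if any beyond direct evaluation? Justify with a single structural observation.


Method: the exact-equation method — because the two cross partials coincide, the form is conservative as written — recover its potential in (b, τ).


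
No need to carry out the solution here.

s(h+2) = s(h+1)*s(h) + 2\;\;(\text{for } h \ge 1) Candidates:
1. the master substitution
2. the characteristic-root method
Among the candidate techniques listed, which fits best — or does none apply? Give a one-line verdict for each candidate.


Best approach: no special technique — once the recursion is nonlinear, characteristic roots, master substitutions, and summation factors are all off the table.
- the master substitution: the recursion steps by a constant offset, so exponential reindexing is pointless.
- the characteristic-root method — nonlinearity rules out exponential-mode superposition from the start.


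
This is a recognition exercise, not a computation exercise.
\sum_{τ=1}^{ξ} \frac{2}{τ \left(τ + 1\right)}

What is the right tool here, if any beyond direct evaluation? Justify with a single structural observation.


Technique: telescoping — one partial-fraction pass turns \frac{2}{τ \left(τ + 1\right)} into a shifted difference, and shifted differences telescope.


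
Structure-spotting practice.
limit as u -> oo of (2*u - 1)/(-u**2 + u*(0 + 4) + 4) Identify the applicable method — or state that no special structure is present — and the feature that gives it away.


Best approach: dominant-term comparison — divide by the highest power of u present: lower-order terms vanish and the dominant ratio remains. As a single quotient, the ∞/∞ shape would yield to repeated differentiation as well — the growth comparison gets there in one look.


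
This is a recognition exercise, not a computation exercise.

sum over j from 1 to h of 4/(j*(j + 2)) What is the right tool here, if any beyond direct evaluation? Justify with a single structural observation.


Best approach: telescoping — poles of 4/(j*(j + 2)) differ by an integer, the telltale of a telescoping partial-fraction sum.


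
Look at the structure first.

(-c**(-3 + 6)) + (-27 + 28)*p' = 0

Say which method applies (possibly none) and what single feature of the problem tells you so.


Diagnosis: no special technique — solved for the derivative, no p appears — this is antidifferentiation in c wearing ODE clothing.


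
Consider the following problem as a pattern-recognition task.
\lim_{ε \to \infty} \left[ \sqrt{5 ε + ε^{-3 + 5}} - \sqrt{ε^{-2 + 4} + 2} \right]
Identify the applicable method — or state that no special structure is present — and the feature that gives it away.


Diagnosis: conjugate multiplication — turning the difference into a conjugate-rationalized ratio makes the limit readable.


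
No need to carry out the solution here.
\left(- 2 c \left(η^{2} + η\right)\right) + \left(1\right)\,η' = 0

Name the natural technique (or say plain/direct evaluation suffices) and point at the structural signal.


Method: separation of variables — one side of the product carries the independent variable, the other the unknown — the textbook separation shape. A Bernoulli substitution applies to this equation as given; separation takes the same equation in its displayed form.


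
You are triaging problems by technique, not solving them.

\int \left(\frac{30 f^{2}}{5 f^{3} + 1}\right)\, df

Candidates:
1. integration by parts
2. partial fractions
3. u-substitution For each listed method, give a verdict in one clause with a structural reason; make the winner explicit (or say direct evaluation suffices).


Technique: u-substitution — collected, the integrand has one factor that is, up to a constant, the derivative of an inner expression the rest depends on — substitute for that inner expression.
- integration by parts — the nonconstant-polynomial-times-standard-kernel pattern (an exp, sine, cosine, or logarithm partner) is absent.
- partial fractions: proper and rational, yes, but the denominator has no factorization over the rationals to exploit.
- u-substitution — yes, a natural case for it.


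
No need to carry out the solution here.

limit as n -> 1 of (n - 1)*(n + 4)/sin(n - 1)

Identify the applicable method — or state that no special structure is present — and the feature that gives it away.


Best approach: l'Hôpital's rule (0/0) — numerator and denominator both vanish at 1 — a genuine 0/0 form, which is exactly when l'Hôpital applies. Expanding numerator and denominator to first order gives the same value — the rule automates exactly that.


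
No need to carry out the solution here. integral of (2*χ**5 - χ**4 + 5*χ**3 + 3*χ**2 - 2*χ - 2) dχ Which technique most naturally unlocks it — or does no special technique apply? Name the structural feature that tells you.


Technique: no special technique — a term-by-term power-rule job in χ; no substitution or rearrangement earns its keep here.


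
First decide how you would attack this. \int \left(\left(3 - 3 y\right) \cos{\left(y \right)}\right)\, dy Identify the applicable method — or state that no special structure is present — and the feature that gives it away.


Verdict: integration by parts — a polynomial 3 - 3 y against the kernel \cos{\left(y \right)} is the signature bounded-ladder case for integration by parts.


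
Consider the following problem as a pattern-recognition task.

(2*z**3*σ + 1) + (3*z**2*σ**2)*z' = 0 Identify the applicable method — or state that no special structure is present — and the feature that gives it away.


Verdict: the exact-equation method — equality of cross partials is the green light — assemble the potential function term by term.


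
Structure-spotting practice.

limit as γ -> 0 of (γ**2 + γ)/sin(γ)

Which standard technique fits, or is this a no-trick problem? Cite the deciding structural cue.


Verdict: l'Hôpital's rule (0/0) — numerator and denominator both vanish at 0 — a genuine 0/0 form, which is exactly when l'Hôpital applies. Known elementary limits would finish this too — the rule just bypasses the case analysis.


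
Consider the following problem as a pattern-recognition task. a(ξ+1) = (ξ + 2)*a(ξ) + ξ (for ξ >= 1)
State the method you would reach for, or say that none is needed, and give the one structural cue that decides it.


Verdict: a summation factor — normalize by the running product of ξ + 2: the left side becomes a difference, and differences sum.


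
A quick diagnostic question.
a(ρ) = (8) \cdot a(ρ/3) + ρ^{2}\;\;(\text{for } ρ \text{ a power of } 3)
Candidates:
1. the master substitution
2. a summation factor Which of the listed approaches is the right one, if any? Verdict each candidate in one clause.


Method: the master substitution — the argument shrinks by the factor 3, so measure the index on a logarithmic scale and the recursion becomes a shift.
- the master substitution: yes, a natural case for it.
- a summation factor — a divided-index call is outside the fixed-shift first-order family a summation factor normalizes.


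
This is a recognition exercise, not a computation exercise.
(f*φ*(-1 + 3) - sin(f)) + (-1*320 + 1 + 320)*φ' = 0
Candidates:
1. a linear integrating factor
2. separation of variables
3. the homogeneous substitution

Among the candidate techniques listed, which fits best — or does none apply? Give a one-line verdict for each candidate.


Method: a linear integrating factor — linear in the unknown with genuine forcing: multiply through by the exponential of the integrated coefficient and the left side closes into one derivative.
- a linear integrating factor: applicable, and directly so.
- separation of variables: no algebra isolates the independent variable on one side and the unknown on the other.
- the homogeneous substitution: the slope changes under joint rescaling, failing the degree-zero test.


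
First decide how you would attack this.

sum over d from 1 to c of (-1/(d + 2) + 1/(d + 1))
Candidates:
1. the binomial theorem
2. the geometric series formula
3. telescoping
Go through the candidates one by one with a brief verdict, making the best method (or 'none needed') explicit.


Verdict: telescoping — this sum is a zipper: each term contributes 1/(d + 1) and removes the next index's value, which the following term puts back, closing term by term.
- the binomial theorem — there is no sum-raised-to-a-power identity hiding in these terms.
- the geometric series formula — dividing successive terms gives an index-dependent quantity, not a constant.
- telescoping — yes, a natural case for it.


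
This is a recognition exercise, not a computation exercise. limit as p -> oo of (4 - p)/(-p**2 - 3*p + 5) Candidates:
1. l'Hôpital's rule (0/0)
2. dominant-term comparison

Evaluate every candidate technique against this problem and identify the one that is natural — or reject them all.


Best approach: dominant-term comparison — as p grows, only the highest-degree terms matter — compare leading terms and read the limit off.
- l'Hôpital's rule (0/0) — no 0/0 form appears: written as one quotient, top and bottom both grow without bound, and the ratio is decided by their leading terms.
- dominant-term comparison — applies; the problem has the shape this method handles.


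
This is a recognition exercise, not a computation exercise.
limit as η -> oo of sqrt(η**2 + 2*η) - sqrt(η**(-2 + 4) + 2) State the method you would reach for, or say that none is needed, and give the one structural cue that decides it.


Technique: conjugate multiplication — this difference gives up after one conjugate multiplication — the radical structure cancels against its conjugate.


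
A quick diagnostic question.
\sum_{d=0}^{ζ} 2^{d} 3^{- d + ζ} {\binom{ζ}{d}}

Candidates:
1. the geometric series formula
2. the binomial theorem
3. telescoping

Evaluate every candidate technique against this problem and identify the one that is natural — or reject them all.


Diagnosis: the binomial theorem — terms weighting {\binom{ζ}{d}} against matched powers of 2 and 3 reassemble into (2 + 3)^ζ by the binomial theorem.
- the geometric series formula — no single multiplier carries one term to the next throughout the sum.
- the binomial theorem: applies; the problem has the shape this method handles.
- telescoping — writing out consecutive terms as given produces no pairwise cancellation.


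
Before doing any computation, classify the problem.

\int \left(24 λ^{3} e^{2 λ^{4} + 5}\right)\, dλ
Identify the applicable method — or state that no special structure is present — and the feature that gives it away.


Diagnosis: u-substitution — collected, the integrand has one factor that is, up to a constant, the derivative of an inner expression the rest depends on — substitute for that inner expression.


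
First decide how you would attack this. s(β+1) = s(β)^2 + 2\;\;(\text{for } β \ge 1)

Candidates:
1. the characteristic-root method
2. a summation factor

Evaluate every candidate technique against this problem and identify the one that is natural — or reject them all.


Technique: no special technique — the map from one term to the next is curved, not linear, so linear closed-form machinery does not attach.
- the characteristic-root method: nonlinearity rules out exponential-mode superposition from the start.
- a summation factor — no summation factor applies — the rule is not linear in the sequence values.


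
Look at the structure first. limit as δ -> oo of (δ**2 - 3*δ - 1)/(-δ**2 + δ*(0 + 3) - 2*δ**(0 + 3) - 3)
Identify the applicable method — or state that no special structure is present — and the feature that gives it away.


Best approach: dominant-term comparison — divide by the highest power of δ present: lower-order terms vanish and the dominant ratio remains. Differentiating the expression as a single quotient would eventually settle it as well; matching dominant growth settles it immediately.


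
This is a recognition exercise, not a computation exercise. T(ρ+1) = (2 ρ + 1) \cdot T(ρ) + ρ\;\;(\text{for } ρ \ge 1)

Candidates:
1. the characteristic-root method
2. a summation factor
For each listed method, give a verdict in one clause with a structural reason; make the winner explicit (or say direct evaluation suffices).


Best approach: a summation factor — first-order linear but the coefficient 2 ρ + 1 moves with the index — divide by the cumulative product and telescope.
- the characteristic-root method: the coefficients vary with the index, breaking the constant-coefficient structure the method needs.
- a summation factor — applies; the problem has the shape this method handles.


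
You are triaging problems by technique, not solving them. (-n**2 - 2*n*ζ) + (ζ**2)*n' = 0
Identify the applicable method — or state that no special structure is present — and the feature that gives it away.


Verdict: the homogeneous substitution — solved for the derivative, the right side is unchanged under scaling ζ and n together — it depends only on the ratio n/ζ, so substitute a single ratio variable. A Bernoulli rewrite works here as the equation stands — the homogeneous substitution is the more immediate reading.


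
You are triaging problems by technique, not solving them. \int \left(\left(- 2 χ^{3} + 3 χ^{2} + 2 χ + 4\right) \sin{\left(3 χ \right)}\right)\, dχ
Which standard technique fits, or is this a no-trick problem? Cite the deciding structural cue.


Diagnosis: integration by parts — differentiate - 2 χ^{3} + 3 χ^{2} + 2 χ + 4, integrate \sin{\left(3 χ \right)}: each pass lowers the polynomial degree, so parts terminates.


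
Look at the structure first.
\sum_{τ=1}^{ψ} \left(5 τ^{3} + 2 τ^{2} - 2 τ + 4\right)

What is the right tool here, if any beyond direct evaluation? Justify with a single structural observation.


Technique: no special technique — no ratio, no shift structure, no binomial pattern: sum the constant-multiple powers of τ with known formulas.


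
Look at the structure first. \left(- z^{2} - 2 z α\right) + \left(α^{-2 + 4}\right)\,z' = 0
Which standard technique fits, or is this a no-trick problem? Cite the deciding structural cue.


Diagnosis: the homogeneous substitution — the slope's numerator and denominator have matching total degree, so it depends only on z/α and the ratio substitution collapses it. Rearranged, this also fits the Bernoulli template directly; the homogeneous substitution reads the structure without the rearrangement.


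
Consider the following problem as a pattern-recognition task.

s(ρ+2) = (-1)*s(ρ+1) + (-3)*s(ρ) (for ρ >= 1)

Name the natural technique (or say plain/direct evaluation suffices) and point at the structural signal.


Method: the characteristic-root method — shift-invariance with fixed coefficients calls for exponential trials; the characteristic polynomial finds every r^ρ.


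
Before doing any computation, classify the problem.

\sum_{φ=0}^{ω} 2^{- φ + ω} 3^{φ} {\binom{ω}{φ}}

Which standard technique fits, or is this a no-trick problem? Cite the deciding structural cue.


Best approach: the binomial theorem — {\binom{ω}{φ}} weighting matched powers of 3 and 2 is the expanded form of (3 + 2)^ω — fold it back up.


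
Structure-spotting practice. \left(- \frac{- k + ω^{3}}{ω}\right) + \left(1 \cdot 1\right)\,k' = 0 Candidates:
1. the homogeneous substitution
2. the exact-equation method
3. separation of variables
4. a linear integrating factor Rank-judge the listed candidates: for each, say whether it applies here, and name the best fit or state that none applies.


Diagnosis: a linear integrating factor — the unknown enters only to the first power against a nonzero forcing term — the integrating-factor template applies directly.
- the homogeneous substitution: the slope is not a function of the ratio of the variables alone.
- the exact-equation method: the cross partial derivatives disagree, so no single potential exists.
- separation of variables — the two dependences do not factor apart.
- a linear integrating factor: applies; the problem has the shape this method handles.


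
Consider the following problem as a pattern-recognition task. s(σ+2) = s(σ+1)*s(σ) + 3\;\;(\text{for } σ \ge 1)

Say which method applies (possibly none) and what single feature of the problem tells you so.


Technique: no special technique — the recurrence is nonlinear in the sequence terms; no linear-recurrence method fits it as written — one iterates or studies it directly.


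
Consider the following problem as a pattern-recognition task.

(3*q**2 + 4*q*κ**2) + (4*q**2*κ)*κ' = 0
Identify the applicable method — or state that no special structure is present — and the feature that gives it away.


Method: the exact-equation method — check exactness first: here it holds (3*q**2 + 4*q*κ**2, 4*q**2*κ have matching cross partials), so no integrating factor is needed.


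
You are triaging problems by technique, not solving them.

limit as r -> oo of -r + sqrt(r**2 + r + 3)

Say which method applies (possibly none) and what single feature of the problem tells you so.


Best approach: conjugate multiplication — divergence minus divergence hides a finite answer — expose it by pairing sqrt(r**2 + r + 3) - r with its conjugate.


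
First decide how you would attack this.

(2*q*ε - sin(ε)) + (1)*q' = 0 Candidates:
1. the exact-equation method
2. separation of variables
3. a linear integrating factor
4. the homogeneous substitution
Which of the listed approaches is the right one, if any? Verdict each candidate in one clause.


Verdict: a linear integrating factor — linear in the unknown with genuine forcing: multiply through by the exponential of the integrated coefficient and the left side closes into one derivative.
- the exact-equation method: exactness fails on the nose — the mixed partials do not match.
- separation of variables: no algebra isolates the independent variable on one side and the unknown on the other.
- a linear integrating factor: applicable, and directly so.
- the homogeneous substitution: the slope does not depend on the ratio of the variables alone.


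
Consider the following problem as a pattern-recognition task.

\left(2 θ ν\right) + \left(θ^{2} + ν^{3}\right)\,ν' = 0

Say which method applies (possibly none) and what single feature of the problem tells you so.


Diagnosis: the exact-equation method — take the mixed partials of 2 θ ν and θ^{2} + ν^{3}: they are equal, which certifies an exact differential.


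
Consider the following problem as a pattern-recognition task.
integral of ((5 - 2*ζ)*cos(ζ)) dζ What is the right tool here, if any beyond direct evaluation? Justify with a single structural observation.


Best approach: integration by parts — a polynomial 5 - 2*ζ against the kernel cos(ζ) is the signature bounded-ladder case for integration by parts.


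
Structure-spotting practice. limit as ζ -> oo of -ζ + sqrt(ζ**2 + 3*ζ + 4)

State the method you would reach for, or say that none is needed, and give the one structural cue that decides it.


Best approach: conjugate multiplication — neither sqrt(ζ**2 + 3*ζ + 4) nor ζ converges alone, so rewrite their difference as a conjugate-rationalized quotient first.


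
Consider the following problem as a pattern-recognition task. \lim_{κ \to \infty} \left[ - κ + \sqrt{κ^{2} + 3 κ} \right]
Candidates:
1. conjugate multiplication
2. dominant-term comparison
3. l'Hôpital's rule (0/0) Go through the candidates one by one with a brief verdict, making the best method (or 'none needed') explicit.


Best approach: conjugate multiplication — two divergent pieces with a minus sign between them and a radical in the mix: rationalize \sqrt{κ^{2} + 3 κ} - κ before any limit law applies.
- conjugate multiplication: yes — fits the structure here.
- dominant-term comparison: leading-power comparison does not apply to this form.
- l'Hôpital's rule (0/0) — substitution produces ∞ − ∞ rather than a vanishing quotient; the rule needs a 0/0 ratio to act on.


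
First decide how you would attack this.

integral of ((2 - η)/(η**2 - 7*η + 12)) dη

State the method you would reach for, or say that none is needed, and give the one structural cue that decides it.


Method: partial fractions — a proper rational integrand over the factorable η**2 - 7*η + 12: partial fractions reduce it to elementary pieces.


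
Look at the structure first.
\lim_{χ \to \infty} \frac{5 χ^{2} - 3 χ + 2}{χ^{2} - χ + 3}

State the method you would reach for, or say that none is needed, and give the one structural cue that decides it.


Technique: dominant-term comparison — divide through by the highest power of χ; every lower-order term dies and the dominant terms decide the limit. As a single quotient, the ∞/∞ shape would yield to repeated differentiation as well — the growth comparison gets there in one look.


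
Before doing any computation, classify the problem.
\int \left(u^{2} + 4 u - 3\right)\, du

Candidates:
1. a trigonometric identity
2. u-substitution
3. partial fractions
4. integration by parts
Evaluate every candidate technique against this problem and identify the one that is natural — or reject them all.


Diagnosis: no special technique — nothing composite, nothing rational, nothing trigonometric — each constant-multiple power of u integrates by the power rule alone.
- a trigonometric identity — with no trigonometric functions present, identity rewriting has no target.
- u-substitution: any workable substitution here is cosmetic — the integrand is already in directly integrable form.
- partial fractions: there is no rational-function structure to decompose.
- integration by parts — parts would only shuffle a directly integrable integrand.


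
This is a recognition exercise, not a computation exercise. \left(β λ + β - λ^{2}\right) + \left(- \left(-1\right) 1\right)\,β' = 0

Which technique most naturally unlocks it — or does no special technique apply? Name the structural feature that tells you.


Technique: a linear integrating factor — linear in the unknown with genuine forcing: multiply through by the exponential of the integrated coefficient and the left side closes into one derivative.


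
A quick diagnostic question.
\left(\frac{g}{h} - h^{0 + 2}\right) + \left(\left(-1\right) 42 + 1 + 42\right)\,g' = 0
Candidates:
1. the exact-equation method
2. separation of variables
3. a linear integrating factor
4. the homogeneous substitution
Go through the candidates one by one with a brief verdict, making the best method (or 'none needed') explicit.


Diagnosis: a linear integrating factor — linear in the unknown with genuine forcing: multiply through by the exponential of the integrated coefficient and the left side closes into one derivative.
- the exact-equation method — exactness fails on the nose — the mixed partials do not match.
- separation of variables — no division isolates the independent variable from the unknown.
- a linear integrating factor: a fit — the right tool for this form.
- the homogeneous substitution: the slope changes under joint rescaling, failing the degree-zero test.


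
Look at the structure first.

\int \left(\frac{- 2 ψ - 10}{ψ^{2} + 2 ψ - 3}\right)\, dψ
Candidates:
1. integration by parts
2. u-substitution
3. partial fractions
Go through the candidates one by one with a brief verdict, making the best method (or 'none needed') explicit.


Technique: partial fractions — the bottom, ψ^{2} + 2 ψ - 3, comes apart into simple factors, and a proper rational function over split factors decomposes.
- integration by parts: the integrand does not split as a nonconstant polynomial times an exp, sine, cosine of a linear argument, or logarithm — no polynomial-kernel parts product to differentiate one side of.
- u-substitution: no subexpression of the integrand serves as a whole-integral substitution inner — individual terms may offer their own, but none carries its derivative as a factor of the full integrand; a working change of variable would have to be constructed from outside the expression.
- partial fractions: yes, a natural case for it.


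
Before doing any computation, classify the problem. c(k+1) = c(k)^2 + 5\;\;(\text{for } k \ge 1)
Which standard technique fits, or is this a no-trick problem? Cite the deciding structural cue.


Diagnosis: no special technique — the recurrence is nonlinear in the sequence values; study it directly, no linear machinery applies.


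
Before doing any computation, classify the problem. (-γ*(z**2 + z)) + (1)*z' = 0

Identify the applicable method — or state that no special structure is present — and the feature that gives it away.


Method: separation of variables — solved for the derivative, the right side factors as γ times z**2 + z — all γ-dependence separates from all z-dependence. A Bernoulli substitution applies to this equation as given; separation takes the same equation in its displayed form.


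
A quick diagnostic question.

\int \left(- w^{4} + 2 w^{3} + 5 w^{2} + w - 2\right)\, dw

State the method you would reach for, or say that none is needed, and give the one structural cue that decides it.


Method: no special technique — a term-by-term power-rule job in w; no substitution or rearrangement earns its keep here.


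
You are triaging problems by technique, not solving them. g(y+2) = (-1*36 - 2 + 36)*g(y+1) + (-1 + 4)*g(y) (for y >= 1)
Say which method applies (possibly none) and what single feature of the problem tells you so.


Technique: the characteristic-root method — every coefficient is a fixed number and the forcing is zero — substitute r^y and read off the root equation.


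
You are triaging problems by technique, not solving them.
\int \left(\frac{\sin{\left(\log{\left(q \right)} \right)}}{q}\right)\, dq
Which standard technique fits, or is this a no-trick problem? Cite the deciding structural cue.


Diagnosis: u-substitution — collected, the integrand has one factor that is, up to a constant, the derivative of an inner expression the rest depends on — substitute for that inner expression.


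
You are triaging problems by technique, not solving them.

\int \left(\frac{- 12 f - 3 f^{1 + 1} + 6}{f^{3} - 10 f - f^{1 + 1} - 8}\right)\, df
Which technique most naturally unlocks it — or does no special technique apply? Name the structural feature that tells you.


Verdict: partial fractions — once (f^{3} - 10 f - f^{1 + 1} - 8) is factored, each root contributes a simple-fraction term; integrate them one at a time.
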